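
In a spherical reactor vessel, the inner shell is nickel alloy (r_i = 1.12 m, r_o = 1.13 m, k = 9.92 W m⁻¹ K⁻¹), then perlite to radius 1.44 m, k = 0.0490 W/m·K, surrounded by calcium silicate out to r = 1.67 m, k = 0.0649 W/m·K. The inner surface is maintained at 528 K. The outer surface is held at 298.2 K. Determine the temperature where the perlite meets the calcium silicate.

Resistance network (inner→outer):
  R_nickel alloy = (1/1.12 − 1/1.13)/(4πk) = 0.007901/(4π·9.92) = 6.338×10^-5 K/W
  R_perlite = (1/1.13 − 1/1.44)/(4πk) = 0.1905/(4π·0.0490) = 0.3094 K/W
  R_calcium silicate = (1/1.44 − 1/1.67)/(4πk) = 0.09564/(4π·0.0649) = 0.1173 K/W
ΣR = 6.338×10^-5 + 0.3094 + 0.1173 = 0.4268 K/W
Q = ΔT/ΣR = (528 K − 298.2 K)/0.4268 = 538.4 W
From the inner boundary to the perlite/calcium silicate interface, ΣR_partial = 0.3095 K/W.
T_interface = T_in − Q·ΣR_partial = 528 K − (538.4)(0.3095) = 361.4 K

T = 361.4 K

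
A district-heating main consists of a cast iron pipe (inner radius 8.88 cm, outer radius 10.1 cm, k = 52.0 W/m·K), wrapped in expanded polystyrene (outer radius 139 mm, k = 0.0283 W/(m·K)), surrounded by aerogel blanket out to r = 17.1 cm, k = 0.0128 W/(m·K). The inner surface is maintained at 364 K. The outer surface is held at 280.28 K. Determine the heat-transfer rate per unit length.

Treat each layer as a resistance in series:
  R'_cast iron = ln(0.101/0.0888)/(2πk) = 0.1287/(2π·52.0) = 3.940×10^-4 m·K/W
  R'_expanded polystyrene = ln(0.139/0.101)/(2πk) = 0.3194/(2π·0.0283) = 1.796 m·K/W
  R'_aerogel blanket = ln(0.171/0.139)/(2πk) = 0.2072/(2π·0.0128) = 2.576 m·K/W
ΣR = 3.940×10^-4 + 1.796 + 2.576 = 4.372 m·K/W
Q' = ΔT/ΣR = (364 K − 280.28 K)/4.372 = 19.1 W/m

Q' = 19.1 W/m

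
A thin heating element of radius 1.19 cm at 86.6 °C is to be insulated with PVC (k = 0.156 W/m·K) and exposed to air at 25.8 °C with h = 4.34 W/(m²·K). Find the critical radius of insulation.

For a cylinder, r_cr = k_ins/h = 0.156/4.34 = 0.0359 m = 3.59 cm

r_cr = 3.59 cm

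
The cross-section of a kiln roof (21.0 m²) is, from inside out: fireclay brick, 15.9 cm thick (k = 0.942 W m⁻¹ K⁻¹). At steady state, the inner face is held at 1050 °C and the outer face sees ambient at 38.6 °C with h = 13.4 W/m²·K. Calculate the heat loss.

Resistance network (inner→outer):
  R_fireclay brick = L/(kA) = 0.159/(0.942·21.0) = 0.008038 K/W
  R_conv,out = 1/(hA) = 1/(13.4·21.0) = 0.003554 K/W
ΣR = 0.008038 + 0.003554 = 0.01159 K/W
Q = ΔT/ΣR = (1050 °C − 38.6 °C)/0.01159 = 87300 W

Q = 87300 W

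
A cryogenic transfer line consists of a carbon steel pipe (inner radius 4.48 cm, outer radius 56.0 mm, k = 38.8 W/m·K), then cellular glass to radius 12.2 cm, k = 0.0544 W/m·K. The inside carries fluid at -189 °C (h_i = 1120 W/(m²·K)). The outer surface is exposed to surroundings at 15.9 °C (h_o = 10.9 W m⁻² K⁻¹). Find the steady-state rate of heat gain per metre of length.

Q' = 85.3 W/m

Treat each layer as a resistance in series:
  R'_conv,in = 1/(2πr h) = 1/(2π·0.0448·1120) = 0.003172 m·K/W
  R'_carbon steel = ln(0.0560/0.0448)/(2πk) = 0.2231/(2π·38.8) = 9.153×10^-4 m·K/W
  R'_cellular glass = ln(0.122/0.0560)/(2πk) = 0.7787/(2π·0.0544) = 2.278 m·K/W
  R'_conv,out = 1/(2πr h) = 1/(2π·0.122·10.9) = 0.1197 m·K/W
ΣR = 0.003172 + 9.153×10^-4 + 2.278 + 0.1197 = 2.402 m·K/W
Q' = ΔT/ΣR = (-189 °C − 15.9 °C)/2.402 = -85.3 W/m
(Negative Q' ⇒ heat flows inward; heat gain = 85.3 W/m.)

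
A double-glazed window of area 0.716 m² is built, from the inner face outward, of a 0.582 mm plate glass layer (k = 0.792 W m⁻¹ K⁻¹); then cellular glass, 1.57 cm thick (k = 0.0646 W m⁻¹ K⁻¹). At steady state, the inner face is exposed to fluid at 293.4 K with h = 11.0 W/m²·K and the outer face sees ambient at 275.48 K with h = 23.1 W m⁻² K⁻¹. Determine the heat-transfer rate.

Q = 33.9 W

Series thermal resistances, inner to outer:
  R_conv,in = 1/(hA) = 1/(11.0·0.716) = 0.1270 K/W
  R_plate glass = L/(kA) = 5.82×10^-4/(0.792·0.716) = 0.001026 K/W
  R_cellular glass = L/(kA) = 0.0157/(0.0646·0.716) = 0.3394 K/W
  R_conv,out = 1/(hA) = 1/(23.1·0.716) = 0.06046 K/W
ΣR = 0.1270 + 0.001026 + 0.3394 + 0.06046 = 0.5279 K/W
Q = ΔT/ΣR = (293.4 K − 275.48 K)/0.5279 = 33.9 W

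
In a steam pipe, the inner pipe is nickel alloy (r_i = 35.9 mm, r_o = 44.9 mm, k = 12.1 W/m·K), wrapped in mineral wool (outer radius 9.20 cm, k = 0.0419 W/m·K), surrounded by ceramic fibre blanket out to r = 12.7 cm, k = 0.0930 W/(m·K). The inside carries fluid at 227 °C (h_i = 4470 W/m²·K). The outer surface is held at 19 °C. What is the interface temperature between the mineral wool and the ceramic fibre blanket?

T = 54.0 °C

Resistance network (inner→outer):
  R'_conv,in = 1/(2πr h) = 1/(2π·0.0359·4470) = 9.918×10^-4 m·K/W
  R'_nickel alloy = ln(0.0449/0.0359)/(2πk) = 0.2237/(2π·12.1) = 0.002942 m·K/W
  R'_mineral wool = ln(0.0920/0.0449)/(2πk) = 0.7174/(2π·0.0419) = 2.725 m·K/W
  R'_ceramic fibre blanket = ln(0.127/0.0920)/(2πk) = 0.3224/(2π·0.0930) = 0.5517 m·K/W
ΣR = 9.918×10^-4 + 0.002942 + 2.725 + 0.5517 = 3.281 m·K/W
Q' = ΔT/ΣR = (227 °C − 19 °C)/3.281 = 63.40 W/m
From the inner boundary to the mineral wool/ceramic fibre blanket interface, ΣR_partial = 2.729 m·K/W.
T_interface = T_in − Q'·ΣR_partial = 227 °C − (63.40)(2.729) = 54.0 °C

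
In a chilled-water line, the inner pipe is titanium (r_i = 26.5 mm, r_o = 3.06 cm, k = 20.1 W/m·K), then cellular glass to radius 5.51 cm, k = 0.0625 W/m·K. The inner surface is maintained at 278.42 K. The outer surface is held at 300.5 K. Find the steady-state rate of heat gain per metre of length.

Q' = 14.7 W/m

Treat each layer as a resistance in series:
  R'_titanium = ln(0.0306/0.0265)/(2πk) = 0.1439/(2π·20.1) = 0.001139 m·K/W
  R'_cellular glass = ln(0.0551/0.0306)/(2πk) = 0.5881/(2π·0.0625) = 1.498 m·K/W
ΣR = 0.001139 + 1.498 = 1.499 m·K/W
Q' = ΔT/ΣR = (278.42 K − 300.5 K)/1.499 = -14.7 W/m
(Negative Q' ⇒ heat flows inward; heat gain = 14.7 W/m.)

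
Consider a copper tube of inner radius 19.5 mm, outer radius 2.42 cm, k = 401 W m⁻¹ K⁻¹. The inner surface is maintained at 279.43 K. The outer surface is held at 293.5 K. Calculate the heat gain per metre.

Q' = 164 kW/m

Q' = 2πk·ΔT/ln(r₂/r₁) = 2π × 401 × 14.07 / ln(0.0242/0.0195) = 1.64×10^5 W/m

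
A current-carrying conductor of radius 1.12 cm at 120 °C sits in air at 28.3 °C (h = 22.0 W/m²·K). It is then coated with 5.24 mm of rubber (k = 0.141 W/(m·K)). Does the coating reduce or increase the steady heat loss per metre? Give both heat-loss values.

Critical radius for a cylinder: r_cr = k/h = 0.00641 m = 0.641 cm.
Outer radius after coating: r₂ = 0.0112 + 0.00524 = 0.01644 m.
Since r₁ ≥ r_cr, any added insulation reduces the heat loss.
Bare: R = 1/(2πr₁h) = 0.6459 m·K/W; Q = 91.7/0.6459 = 142 W/m.
Coated: R = R_cond + R_conv = 0.8733 m·K/W; Q = 91.7/0.8733 = 105 W/m.

reduces: 142 → 105 W/m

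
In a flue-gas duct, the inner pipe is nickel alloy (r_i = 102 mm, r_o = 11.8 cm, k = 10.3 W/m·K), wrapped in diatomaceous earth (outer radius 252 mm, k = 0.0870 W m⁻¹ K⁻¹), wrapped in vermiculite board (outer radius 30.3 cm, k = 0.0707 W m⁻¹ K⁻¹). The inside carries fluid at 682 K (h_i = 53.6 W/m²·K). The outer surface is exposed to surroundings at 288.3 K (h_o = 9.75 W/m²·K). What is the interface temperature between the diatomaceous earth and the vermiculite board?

T = 386 K

Treat each layer as a resistance in series:
  R'_conv,in = 1/(2πr h) = 1/(2π·0.102·53.6) = 0.02911 m·K/W
  R'_nickel alloy = ln(0.118/0.102)/(2πk) = 0.1457/(2π·10.3) = 0.002252 m·K/W
  R'_diatomaceous earth = ln(0.252/0.118)/(2πk) = 0.7587/(2π·0.0870) = 1.388 m·K/W
  R'_vermiculite board = ln(0.303/0.252)/(2πk) = 0.1843/(2π·0.0707) = 0.4149 m·K/W
  R'_conv,out = 1/(2πr h) = 1/(2π·0.303·9.75) = 0.05387 m·K/W
ΣR = 0.02911 + 0.002252 + 1.388 + 0.4149 + 0.05387 = 1.888 m·K/W
Q' = ΔT/ΣR = (682 K − 288.3 K)/1.888 = 208.5 W/m
From the inner boundary to the diatomaceous earth/vermiculite board interface, ΣR_partial = 1.419 m·K/W.
T_interface = T_in − Q'·ΣR_partial = 682 K − (208.5)(1.419) = 386 K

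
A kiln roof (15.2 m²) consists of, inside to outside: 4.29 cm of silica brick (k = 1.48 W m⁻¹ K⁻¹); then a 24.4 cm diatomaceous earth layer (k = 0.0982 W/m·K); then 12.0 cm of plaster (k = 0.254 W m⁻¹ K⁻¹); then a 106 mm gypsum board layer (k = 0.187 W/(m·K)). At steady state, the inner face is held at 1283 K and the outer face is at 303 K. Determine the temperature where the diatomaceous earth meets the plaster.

T = 590 K

Series thermal resistances, inner to outer:
  R_silica brick = L/(kA) = 0.0429/(1.48·15.2) = 0.001907 K/W
  R_diatomaceous earth = L/(kA) = 0.244/(0.0982·15.2) = 0.1635 K/W
  R_plaster = L/(kA) = 0.120/(0.254·15.2) = 0.03108 K/W
  R_gypsum board = L/(kA) = 0.106/(0.187·15.2) = 0.03729 K/W
ΣR = 0.001907 + 0.1635 + 0.03108 + 0.03729 = 0.2338 K/W
Q = ΔT/ΣR = (1283 K − 303 K)/0.2338 = 4192 W
From the inner boundary to the diatomaceous earth/plaster interface, ΣR_partial = 0.1654 K/W.
T_interface = T_in − Q·ΣR_partial = 1283 K − (4192)(0.1654) = 590 K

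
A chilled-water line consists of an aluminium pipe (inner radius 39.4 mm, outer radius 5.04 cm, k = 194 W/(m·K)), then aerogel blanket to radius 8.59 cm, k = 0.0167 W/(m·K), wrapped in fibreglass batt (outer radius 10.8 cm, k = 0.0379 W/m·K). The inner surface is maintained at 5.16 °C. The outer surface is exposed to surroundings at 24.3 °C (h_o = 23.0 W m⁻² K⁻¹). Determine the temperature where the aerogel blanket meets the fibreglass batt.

Series thermal resistances, inner to outer:
  R'_aluminium = ln(0.0504/0.0394)/(2πk) = 0.2462/(2π·194) = 2.020×10^-4 m·K/W
  R'_aerogel blanket = ln(0.0859/0.0504)/(2πk) = 0.5332/(2π·0.0167) = 5.081 m·K/W
  R'_fibreglass batt = ln(0.108/0.0859)/(2πk) = 0.2289/(2π·0.0379) = 0.9614 m·K/W
  R'_conv,out = 1/(2πr h) = 1/(2π·0.108·23.0) = 0.06407 m·K/W
ΣR = 2.020×10^-4 + 5.081 + 0.9614 + 0.06407 = 6.107 m·K/W
Q' = ΔT/ΣR = (5.16 °C − 24.3 °C)/6.107 = -3.134 W/m
From the inner boundary to the aerogel blanket/fibreglass batt interface, ΣR_partial = 5.081 m·K/W.
T_interface = T_in − Q'·ΣR_partial = 5.16 °C − (-3.134)(5.081) = 21.1 °C

T = 21.1 °C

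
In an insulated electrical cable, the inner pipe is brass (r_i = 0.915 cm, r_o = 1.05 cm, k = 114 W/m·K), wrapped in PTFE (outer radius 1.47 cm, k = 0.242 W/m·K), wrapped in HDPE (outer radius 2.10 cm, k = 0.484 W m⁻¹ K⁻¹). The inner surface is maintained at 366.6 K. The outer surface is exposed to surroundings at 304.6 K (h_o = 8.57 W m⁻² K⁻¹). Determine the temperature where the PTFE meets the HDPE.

Resistance network (inner→outer):
  R'_brass = ln(0.0105/0.00915)/(2πk) = 0.1376/(2π·114) = 1.921×10^-4 m·K/W
  R'_PTFE = ln(0.0147/0.0105)/(2πk) = 0.3365/(2π·0.242) = 0.2213 m·K/W
  R'_HDPE = ln(0.0210/0.0147)/(2πk) = 0.3567/(2π·0.484) = 0.1173 m·K/W
  R'_conv,out = 1/(2πr h) = 1/(2π·0.0210·8.57) = 0.8843 m·K/W
ΣR = 1.921×10^-4 + 0.2213 + 0.1173 + 0.8843 = 1.223 m·K/W
Q' = ΔT/ΣR = (366.6 K − 304.6 K)/1.223 = 50.70 W/m
From the inner boundary to the PTFE/HDPE interface, ΣR_partial = 0.2215 m·K/W.
T_interface = T_in − Q'·ΣR_partial = 366.6 K − (50.70)(0.2215) = 355.4 K

T = 355.4 K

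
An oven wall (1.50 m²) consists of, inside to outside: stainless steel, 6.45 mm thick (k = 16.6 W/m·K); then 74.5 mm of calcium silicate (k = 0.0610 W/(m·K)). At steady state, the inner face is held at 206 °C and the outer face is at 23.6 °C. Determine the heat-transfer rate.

Q = 224 W

Treat each layer as a resistance in series:
  R_stainless steel = L/(kA) = 0.00645/(16.6·1.50) = 2.590×10^-4 K/W
  R_calcium silicate = L/(kA) = 0.0745/(0.0610·1.50) = 0.8142 K/W
ΣR = 2.590×10^-4 + 0.8142 = 0.8145 K/W
Q = ΔT/ΣR = (206 °C − 23.6 °C)/0.8145 = 224 W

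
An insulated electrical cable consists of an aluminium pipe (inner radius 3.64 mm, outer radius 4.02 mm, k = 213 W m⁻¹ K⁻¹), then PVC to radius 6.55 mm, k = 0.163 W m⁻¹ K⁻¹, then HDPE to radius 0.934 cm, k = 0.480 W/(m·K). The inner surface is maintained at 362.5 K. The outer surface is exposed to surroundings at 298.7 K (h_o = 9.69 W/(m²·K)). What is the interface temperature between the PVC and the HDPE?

T = 349.6 K

Resistance network (inner→outer):
  R'_aluminium = ln(0.00402/0.00364)/(2πk) = 0.09930/(2π·213) = 7.420×10^-5 m·K/W
  R'_PVC = ln(0.00655/0.00402)/(2πk) = 0.4882/(2π·0.163) = 0.4767 m·K/W
  R'_HDPE = ln(0.00934/0.00655)/(2πk) = 0.3548/(2π·0.480) = 0.1177 m·K/W
  R'_conv,out = 1/(2πr h) = 1/(2π·0.00934·9.69) = 1.759 m·K/W
ΣR = 7.420×10^-5 + 0.4767 + 0.1177 + 1.759 = 2.353 m·K/W
Q' = ΔT/ΣR = (362.5 K − 298.7 K)/2.353 = 27.11 W/m
From the inner boundary to the PVC/HDPE interface, ΣR_partial = 0.4768 m·K/W.
T_interface = T_in − Q'·ΣR_partial = 362.5 K − (27.11)(0.4768) = 349.6 K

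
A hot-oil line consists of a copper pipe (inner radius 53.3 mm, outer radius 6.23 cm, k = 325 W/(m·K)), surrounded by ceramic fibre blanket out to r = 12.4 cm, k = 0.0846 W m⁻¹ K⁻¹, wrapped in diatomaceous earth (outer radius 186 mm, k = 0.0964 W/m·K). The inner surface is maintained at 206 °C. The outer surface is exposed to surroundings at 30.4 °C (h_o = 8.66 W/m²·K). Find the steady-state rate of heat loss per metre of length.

Q' = 85.1 W/m

Resistance network (inner→outer):
  R'_copper = ln(0.0623/0.0533)/(2πk) = 0.1560/(2π·325) = 7.641×10^-5 m·K/W
  R'_ceramic fibre blanket = ln(0.124/0.0623)/(2πk) = 0.6883/(2π·0.0846) = 1.295 m·K/W
  R'_diatomaceous earth = ln(0.186/0.124)/(2πk) = 0.4055/(2π·0.0964) = 0.6694 m·K/W
  R'_conv,out = 1/(2πr h) = 1/(2π·0.186·8.66) = 0.09881 m·K/W
ΣR = 7.641×10^-5 + 1.295 + 0.6694 + 0.09881 = 2.063 m·K/W
Q' = ΔT/ΣR = (206 °C − 30.4 °C)/2.063 = 85.1 W/m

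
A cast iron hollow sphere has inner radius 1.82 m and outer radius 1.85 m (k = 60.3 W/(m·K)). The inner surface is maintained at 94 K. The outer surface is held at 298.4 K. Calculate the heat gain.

Q = 4πk·ΔT/(1/r₁ − 1/r₂) = 4π × 60.3 × 204.4 / (1/1.82 − 1/1.85) = 1.74×10^7 W

Q = 1.74×10^7 W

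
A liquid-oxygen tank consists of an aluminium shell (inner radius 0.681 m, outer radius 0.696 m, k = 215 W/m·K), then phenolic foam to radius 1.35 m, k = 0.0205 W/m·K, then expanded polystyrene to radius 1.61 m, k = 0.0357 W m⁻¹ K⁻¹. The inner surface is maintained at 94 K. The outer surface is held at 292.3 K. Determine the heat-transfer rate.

Q = 66.8 W

Series thermal resistances, inner to outer:
  R_aluminium = (1/0.681 − 1/0.696)/(4πk) = 0.03165/(4π·215) = 1.171×10^-5 K/W
  R_phenolic foam = (1/0.696 − 1/1.35)/(4πk) = 0.6960/(4π·0.0205) = 2.702 K/W
  R_expanded polystyrene = (1/1.35 − 1/1.61)/(4πk) = 0.1196/(4π·0.0357) = 0.2666 K/W
ΣR = 1.171×10^-5 + 2.702 + 0.2666 = 2.969 K/W
Q = ΔT/ΣR = (94 K − 292.3 K)/2.969 = -66.8 W
(Negative Q ⇒ heat flows inward; heat gain = 66.8 W.)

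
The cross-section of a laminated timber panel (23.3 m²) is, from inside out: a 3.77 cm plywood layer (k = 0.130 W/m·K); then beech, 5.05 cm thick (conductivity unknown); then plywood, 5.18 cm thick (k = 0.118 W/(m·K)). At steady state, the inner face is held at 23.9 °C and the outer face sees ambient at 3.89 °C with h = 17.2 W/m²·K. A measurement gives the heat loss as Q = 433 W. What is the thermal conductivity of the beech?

k = 0.174 W/m·K

ΣR = ΔT/Q = |23.9 − 3.89|/433 = 0.04621 K/W
Known resistances:
  R_plywood = L/(kA) = 0.0377/(0.130·23.3) = 0.01245 K/W
  R_plywood = L/(kA) = 0.0518/(0.118·23.3) = 0.01884 K/W
  R_conv,out = 1/(hA) = 1/(17.2·23.3) = 0.002495 K/W
R_beech = ΣR − ΣR_known = 0.04621 − 0.03378 = 0.01243 K/W
L/(kA) = 0.01243 ⇒ k = 0.0505/(0.01243·23.3) = 0.174 W/m·K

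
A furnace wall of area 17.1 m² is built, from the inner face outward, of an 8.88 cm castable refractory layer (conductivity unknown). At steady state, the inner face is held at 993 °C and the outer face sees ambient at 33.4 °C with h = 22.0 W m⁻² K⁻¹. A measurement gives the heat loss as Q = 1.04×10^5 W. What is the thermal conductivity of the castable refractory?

k = 0.791 W/m·K

ΣR = ΔT/Q = |993 − 33.4|/1.04×10^5 = 0.009227 K/W
Known resistances:
  R_conv,out = 1/(hA) = 1/(22.0·17.1) = 0.002658 K/W
R_castable refractory = ΣR − ΣR_known = 0.009227 − 0.002658 = 0.006569 K/W
L/(kA) = 0.006569 ⇒ k = 0.0888/(0.006569·17.1) = 0.791 W/m·K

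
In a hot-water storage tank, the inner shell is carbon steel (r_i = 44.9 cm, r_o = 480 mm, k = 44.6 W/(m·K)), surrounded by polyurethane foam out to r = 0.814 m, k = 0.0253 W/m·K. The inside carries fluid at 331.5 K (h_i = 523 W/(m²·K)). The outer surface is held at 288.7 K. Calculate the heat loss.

Q = 15.9 W

Resistance network (inner→outer):
  R_conv,in = 1/(4πr²h) = 1/(4π·0.449²·523) = 7.547×10^-4 K/W
  R_carbon steel = (1/0.449 − 1/0.480)/(4πk) = 0.1438/(4π·44.6) = 2.566×10^-4 K/W
  R_polyurethane foam = (1/0.480 − 1/0.814)/(4πk) = 0.8548/(4π·0.0253) = 2.689 K/W
ΣR = 7.547×10^-4 + 2.566×10^-4 + 2.689 = 2.690 K/W
Q = ΔT/ΣR = (331.5 K − 288.7 K)/2.690 = 15.9 W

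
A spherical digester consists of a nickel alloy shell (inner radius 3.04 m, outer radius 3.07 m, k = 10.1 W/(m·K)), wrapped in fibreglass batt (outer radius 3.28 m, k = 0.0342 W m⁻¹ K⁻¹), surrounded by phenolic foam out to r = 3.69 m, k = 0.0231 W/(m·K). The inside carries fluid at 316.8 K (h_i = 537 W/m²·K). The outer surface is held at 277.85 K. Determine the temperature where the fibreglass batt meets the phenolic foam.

Series thermal resistances, inner to outer:
  R_conv,in = 1/(4πr²h) = 1/(4π·3.04²·537) = 1.603×10^-5 K/W
  R_nickel alloy = (1/3.04 − 1/3.07)/(4πk) = 0.003214/(4π·10.1) = 2.533×10^-5 K/W
  R_fibreglass batt = (1/3.07 − 1/3.28)/(4πk) = 0.02085/(4π·0.0342) = 0.04853 K/W
  R_phenolic foam = (1/3.28 − 1/3.69)/(4πk) = 0.03388/(4π·0.0231) = 0.1167 K/W
ΣR = 1.603×10^-5 + 2.533×10^-5 + 0.04853 + 0.1167 = 0.1653 K/W
Q = ΔT/ΣR = (316.8 K − 277.85 K)/0.1653 = 235.6 W
From the inner boundary to the fibreglass batt/phenolic foam interface, ΣR_partial = 0.04857 K/W.
T_interface = T_in − Q·ΣR_partial = 316.8 K − (235.6)(0.04857) = 305.4 K

T = 305.4 K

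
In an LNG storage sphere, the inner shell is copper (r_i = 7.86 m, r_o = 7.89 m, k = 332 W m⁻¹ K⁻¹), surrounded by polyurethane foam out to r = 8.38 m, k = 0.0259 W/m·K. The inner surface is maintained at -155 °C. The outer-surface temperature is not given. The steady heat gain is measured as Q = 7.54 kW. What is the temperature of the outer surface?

T_out = 16.7 °C

Sum the resistances:
  R_copper = (1/7.86 − 1/7.89)/(4πk) = 4.838×10^-4/(4π·332) = 1.160×10^-7 K/W
  R_polyurethane foam = (1/7.89 − 1/8.38)/(4πk) = 0.007411/(4π·0.0259) = 0.02277 K/W
ΣR = 0.02277 K/W
ΔT = Q·ΣR = 7540 × 0.02277 = 171.7 K
Heat flows inward, so T_out = T_in + ΔT = -155 + 171.7 = 16.7 °C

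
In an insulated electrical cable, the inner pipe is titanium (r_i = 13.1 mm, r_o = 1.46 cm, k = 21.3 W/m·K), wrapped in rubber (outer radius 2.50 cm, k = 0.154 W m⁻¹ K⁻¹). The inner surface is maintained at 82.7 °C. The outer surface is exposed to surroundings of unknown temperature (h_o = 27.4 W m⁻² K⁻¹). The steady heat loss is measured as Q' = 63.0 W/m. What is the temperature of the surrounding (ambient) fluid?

T_out = 33.0 °C

Series resistances:
  R'_titanium = ln(0.0146/0.0131)/(2πk) = 0.1084/(2π·21.3) = 8.100×10^-4 m·K/W
  R'_rubber = ln(0.0250/0.0146)/(2πk) = 0.5379/(2π·0.154) = 0.5559 m·K/W
  R'_conv,out = 1/(2πr h) = 1/(2π·0.0250·27.4) = 0.2323 m·K/W
ΣR = 0.7890 m·K/W
ΔT = Q'·ΣR = 63.0 × 0.7890 = 49.71 K
Heat flows outward, so T_out = T_in − ΔT = 82.7 − 49.71 = 33.0 °C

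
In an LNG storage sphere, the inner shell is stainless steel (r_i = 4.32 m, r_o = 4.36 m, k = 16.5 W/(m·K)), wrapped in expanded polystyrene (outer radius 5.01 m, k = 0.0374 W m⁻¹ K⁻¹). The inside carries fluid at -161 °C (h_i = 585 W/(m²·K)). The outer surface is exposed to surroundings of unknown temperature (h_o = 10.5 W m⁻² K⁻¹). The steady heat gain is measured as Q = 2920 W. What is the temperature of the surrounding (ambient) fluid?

T_out = 24.8 °C

Series resistances:
  R_conv,in = 1/(4πr²h) = 1/(4π·4.32²·585) = 7.289×10^-6 K/W
  R_stainless steel = (1/4.32 − 1/4.36)/(4πk) = 0.002124/(4π·16.5) = 1.024×10^-5 K/W
  R_expanded polystyrene = (1/4.36 − 1/5.01)/(4πk) = 0.02976/(4π·0.0374) = 0.06332 K/W
  R_conv,out = 1/(4πr²h) = 1/(4π·5.01²·10.5) = 3.019×10^-4 K/W
ΣR = 0.06363 K/W
ΔT = Q·ΣR = 2920 × 0.06363 = 185.8 K
Heat flows inward, so T_out = T_in + ΔT = -161 + 185.8 = 24.8 °C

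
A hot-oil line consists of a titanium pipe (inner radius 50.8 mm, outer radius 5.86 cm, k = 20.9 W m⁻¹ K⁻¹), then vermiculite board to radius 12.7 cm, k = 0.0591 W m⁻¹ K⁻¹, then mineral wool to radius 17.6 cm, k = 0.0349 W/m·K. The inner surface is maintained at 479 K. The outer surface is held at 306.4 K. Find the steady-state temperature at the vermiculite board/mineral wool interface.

T = 378 K

Resistance network (inner→outer):
  R'_titanium = ln(0.0586/0.0508)/(2πk) = 0.1428/(2π·20.9) = 0.001088 m·K/W
  R'_vermiculite board = ln(0.127/0.0586)/(2πk) = 0.7735/(2π·0.0591) = 2.083 m·K/W
  R'_mineral wool = ln(0.176/0.127)/(2πk) = 0.3263/(2π·0.0349) = 1.488 m·K/W
ΣR = 0.001088 + 2.083 + 1.488 = 3.572 m·K/W
Q' = ΔT/ΣR = (479 K − 306.4 K)/3.572 = 48.32 W/m
From the inner boundary to the vermiculite board/mineral wool interface, ΣR_partial = 2.084 m·K/W.
T_interface = T_in − Q'·ΣR_partial = 479 K − (48.32)(2.084) = 378 K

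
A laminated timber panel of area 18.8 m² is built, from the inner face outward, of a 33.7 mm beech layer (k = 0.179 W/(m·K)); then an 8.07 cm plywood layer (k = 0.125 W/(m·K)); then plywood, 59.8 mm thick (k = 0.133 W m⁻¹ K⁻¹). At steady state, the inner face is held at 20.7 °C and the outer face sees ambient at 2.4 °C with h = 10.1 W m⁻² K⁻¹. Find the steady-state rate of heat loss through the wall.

Treat each layer as a resistance in series:
  R_beech = L/(kA) = 0.0337/(0.179·18.8) = 0.01001 K/W
  R_plywood = L/(kA) = 0.0807/(0.125·18.8) = 0.03434 K/W
  R_plywood = L/(kA) = 0.0598/(0.133·18.8) = 0.02392 K/W
  R_conv,out = 1/(hA) = 1/(10.1·18.8) = 0.005266 K/W
ΣR = 0.01001 + 0.03434 + 0.02392 + 0.005266 = 0.07354 K/W
Q = ΔT/ΣR = (20.7 °C − 2.4 °C)/0.07354 = 249 W

Q = 249 W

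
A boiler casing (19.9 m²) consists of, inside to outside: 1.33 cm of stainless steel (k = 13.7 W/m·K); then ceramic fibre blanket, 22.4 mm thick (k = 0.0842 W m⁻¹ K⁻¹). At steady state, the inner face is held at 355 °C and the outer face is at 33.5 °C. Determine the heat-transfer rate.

Q = 24000 W

Treat each layer as a resistance in series:
  R_stainless steel = L/(kA) = 0.0133/(13.7·19.9) = 4.878×10^-5 K/W
  R_ceramic fibre blanket = L/(kA) = 0.0224/(0.0842·19.9) = 0.01337 K/W
ΣR = 4.878×10^-5 + 0.01337 = 0.01342 K/W
Q = ΔT/ΣR = (355 °C − 33.5 °C)/0.01342 = 24000 W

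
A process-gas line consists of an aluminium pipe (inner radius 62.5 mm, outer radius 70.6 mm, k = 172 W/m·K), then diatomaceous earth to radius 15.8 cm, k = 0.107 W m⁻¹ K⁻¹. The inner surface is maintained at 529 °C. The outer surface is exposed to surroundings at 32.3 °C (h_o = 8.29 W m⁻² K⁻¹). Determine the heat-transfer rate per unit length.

Q' = 376 W/m

Series thermal resistances, inner to outer:
  R'_aluminium = ln(0.0706/0.0625)/(2πk) = 0.1219/(2π·172) = 1.128×10^-4 m·K/W
  R'_diatomaceous earth = ln(0.158/0.0706)/(2πk) = 0.8056/(2π·0.107) = 1.198 m·K/W
  R'_conv,out = 1/(2πr h) = 1/(2π·0.158·8.29) = 0.1215 m·K/W
ΣR = 1.128×10^-4 + 1.198 + 0.1215 = 1.320 m·K/W
Q' = ΔT/ΣR = (529 °C − 32.3 °C)/1.320 = 376 W/m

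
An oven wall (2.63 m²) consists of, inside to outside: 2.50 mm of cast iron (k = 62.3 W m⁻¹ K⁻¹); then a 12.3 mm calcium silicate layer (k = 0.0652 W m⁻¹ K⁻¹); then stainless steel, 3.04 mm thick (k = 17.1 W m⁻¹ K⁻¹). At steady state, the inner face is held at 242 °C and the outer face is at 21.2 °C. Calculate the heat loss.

Treat each layer as a resistance in series:
  R_cast iron = L/(kA) = 0.00250/(62.3·2.63) = 1.526×10^-5 K/W
  R_calcium silicate = L/(kA) = 0.0123/(0.0652·2.63) = 0.07173 K/W
  R_stainless steel = L/(kA) = 0.00304/(17.1·2.63) = 6.760×10^-5 K/W
ΣR = 1.526×10^-5 + 0.07173 + 6.760×10^-5 = 0.07181 K/W
Q = ΔT/ΣR = (242 °C − 21.2 °C)/0.07181 = 3070 W

Q = 3070 W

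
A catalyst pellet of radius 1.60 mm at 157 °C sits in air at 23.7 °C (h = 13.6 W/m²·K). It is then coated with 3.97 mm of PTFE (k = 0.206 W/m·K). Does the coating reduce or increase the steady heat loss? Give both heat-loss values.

Critical radius for a sphere: r_cr = 2k/h = 0.0303 m = 3.03 cm.
Outer radius after coating: r₂ = 0.00160 + 0.00397 = 0.00557 m.
Since r₁ < r_cr and r₂ ≤ r_cr, the coating moves toward the maximum at r_cr — heat loss rises.
Bare: R = 1/(4πr₁²h) = 2286 K/W; Q = 133.3/2286 = 0.0583 W.
Coated: R = R_cond + R_conv = 360.7 K/W; Q = 133.3/360.7 = 0.370 W.

increases: 0.0583 → 0.370 W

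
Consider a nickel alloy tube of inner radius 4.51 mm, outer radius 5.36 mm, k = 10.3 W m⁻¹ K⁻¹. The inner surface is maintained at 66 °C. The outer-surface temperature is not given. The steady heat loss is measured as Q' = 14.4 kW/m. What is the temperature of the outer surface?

T_out = 27.6 °C

Series resistances:
  R'_nickel alloy = ln(0.00536/0.00451)/(2πk) = 0.1727/(2π·10.3) = 0.002668 m·K/W
ΣR = 0.002668 m·K/W
ΔT = Q'·ΣR = 14400 × 0.002668 = 38.42 K
Heat flows outward, so T_out = T_in − ΔT = 66 − 38.42 = 27.6 °C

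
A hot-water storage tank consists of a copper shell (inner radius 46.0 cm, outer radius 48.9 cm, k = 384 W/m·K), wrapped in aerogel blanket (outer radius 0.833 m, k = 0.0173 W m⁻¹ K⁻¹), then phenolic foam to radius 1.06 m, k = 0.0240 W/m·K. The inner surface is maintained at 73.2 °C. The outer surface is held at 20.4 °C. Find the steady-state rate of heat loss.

Series thermal resistances, inner to outer:
  R_copper = (1/0.460 − 1/0.489)/(4πk) = 0.1289/(4π·384) = 2.672×10^-5 K/W
  R_aerogel blanket = (1/0.489 − 1/0.833)/(4πk) = 0.8445/(4π·0.0173) = 3.885 K/W
  R_phenolic foam = (1/0.833 − 1/1.06)/(4πk) = 0.2571/(4π·0.0240) = 0.8524 K/W
ΣR = 2.672×10^-5 + 3.885 + 0.8524 = 4.737 K/W
Q = ΔT/ΣR = (73.2 °C − 20.4 °C)/4.737 = 11.1 W

Q = 11.1 W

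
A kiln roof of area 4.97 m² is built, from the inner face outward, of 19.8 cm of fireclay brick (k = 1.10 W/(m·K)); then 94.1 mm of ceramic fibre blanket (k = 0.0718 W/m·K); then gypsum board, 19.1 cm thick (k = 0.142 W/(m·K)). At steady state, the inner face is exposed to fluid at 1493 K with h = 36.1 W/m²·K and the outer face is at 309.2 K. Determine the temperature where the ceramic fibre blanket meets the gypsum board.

T = 865 K

Resistance network (inner→outer):
  R_conv,in = 1/(hA) = 1/(36.1·4.97) = 0.005574 K/W
  R_fireclay brick = L/(kA) = 0.198/(1.10·4.97) = 0.03622 K/W
  R_ceramic fibre blanket = L/(kA) = 0.0941/(0.0718·4.97) = 0.2637 K/W
  R_gypsum board = L/(kA) = 0.191/(0.142·4.97) = 0.2706 K/W
ΣR = 0.005574 + 0.03622 + 0.2637 + 0.2706 = 0.5761 K/W
Q = ΔT/ΣR = (1493 K − 309.2 K)/0.5761 = 2055 W
From the inner boundary to the ceramic fibre blanket/gypsum board interface, ΣR_partial = 0.3055 K/W.
T_interface = T_in − Q·ΣR_partial = 1493 K − (2055)(0.3055) = 865 K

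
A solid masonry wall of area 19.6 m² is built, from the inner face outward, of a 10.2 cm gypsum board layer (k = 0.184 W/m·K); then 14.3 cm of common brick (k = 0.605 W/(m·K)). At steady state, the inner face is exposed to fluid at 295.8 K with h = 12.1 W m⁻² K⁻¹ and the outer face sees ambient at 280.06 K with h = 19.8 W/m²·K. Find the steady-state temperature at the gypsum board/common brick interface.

T = 284.9 K

Treat each layer as a resistance in series:
  R_conv,in = 1/(hA) = 1/(12.1·19.6) = 0.004217 K/W
  R_gypsum board = L/(kA) = 0.102/(0.184·19.6) = 0.02828 K/W
  R_common brick = L/(kA) = 0.143/(0.605·19.6) = 0.01206 K/W
  R_conv,out = 1/(hA) = 1/(19.8·19.6) = 0.002577 K/W
ΣR = 0.004217 + 0.02828 + 0.01206 + 0.002577 = 0.04713 K/W
Q = ΔT/ΣR = (295.8 K − 280.06 K)/0.04713 = 334.0 W
From the inner boundary to the gypsum board/common brick interface, ΣR_partial = 0.03250 K/W.
T_interface = T_in − Q·ΣR_partial = 295.8 K − (334.0)(0.03250) = 284.9 K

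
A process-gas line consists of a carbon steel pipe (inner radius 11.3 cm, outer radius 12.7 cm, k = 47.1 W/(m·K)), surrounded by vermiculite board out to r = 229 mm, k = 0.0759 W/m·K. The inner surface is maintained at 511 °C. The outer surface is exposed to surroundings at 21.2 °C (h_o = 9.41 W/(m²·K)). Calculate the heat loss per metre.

Q' = 374 W/m

Treat each layer as a resistance in series:
  R'_carbon steel = ln(0.127/0.113)/(2πk) = 0.1168/(2π·47.1) = 3.947×10^-4 m·K/W
  R'_vermiculite board = ln(0.229/0.127)/(2πk) = 0.5895/(2π·0.0759) = 1.236 m·K/W
  R'_conv,out = 1/(2πr h) = 1/(2π·0.229·9.41) = 0.07386 m·K/W
ΣR = 3.947×10^-4 + 1.236 + 0.07386 = 1.310 m·K/W
Q' = ΔT/ΣR = (511 °C − 21.2 °C)/1.310 = 374 W/m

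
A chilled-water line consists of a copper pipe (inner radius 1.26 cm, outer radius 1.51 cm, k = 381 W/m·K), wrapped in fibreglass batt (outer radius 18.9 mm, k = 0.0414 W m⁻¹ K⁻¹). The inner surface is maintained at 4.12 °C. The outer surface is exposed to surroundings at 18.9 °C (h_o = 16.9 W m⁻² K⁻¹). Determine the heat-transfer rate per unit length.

Q' = 10.9 W/m

Series thermal resistances, inner to outer:
  R'_copper = ln(0.0151/0.0126)/(2πk) = 0.1810/(2π·381) = 7.561×10^-5 m·K/W
  R'_fibreglass batt = ln(0.0189/0.0151)/(2πk) = 0.2245/(2π·0.0414) = 0.8629 m·K/W
  R'_conv,out = 1/(2πr h) = 1/(2π·0.0189·16.9) = 0.4983 m·K/W
ΣR = 7.561×10^-5 + 0.8629 + 0.4983 = 1.361 m·K/W
Q' = ΔT/ΣR = (4.12 °C − 18.9 °C)/1.361 = -10.9 W/m
(Negative Q' ⇒ heat flows inward; heat gain = 10.9 W/m.)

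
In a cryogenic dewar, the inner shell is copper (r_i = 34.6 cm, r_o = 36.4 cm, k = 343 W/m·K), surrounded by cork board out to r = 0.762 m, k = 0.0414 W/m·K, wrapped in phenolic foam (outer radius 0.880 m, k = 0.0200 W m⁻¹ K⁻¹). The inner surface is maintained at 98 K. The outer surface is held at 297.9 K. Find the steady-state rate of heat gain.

Resistance network (inner→outer):
  R_copper = (1/0.346 − 1/0.364)/(4πk) = 0.1429/(4π·343) = 3.316×10^-5 K/W
  R_cork board = (1/0.364 − 1/0.762)/(4πk) = 1.435/(4π·0.0414) = 2.758 K/W
  R_phenolic foam = (1/0.762 − 1/0.880)/(4πk) = 0.1760/(4π·0.0200) = 0.7002 K/W
ΣR = 3.316×10^-5 + 2.758 + 0.7002 = 3.458 K/W
Q = ΔT/ΣR = (98 K − 297.9 K)/3.458 = -57.8 W
(Negative Q ⇒ heat flows inward; heat gain = 57.8 W.)

Q = 57.8 W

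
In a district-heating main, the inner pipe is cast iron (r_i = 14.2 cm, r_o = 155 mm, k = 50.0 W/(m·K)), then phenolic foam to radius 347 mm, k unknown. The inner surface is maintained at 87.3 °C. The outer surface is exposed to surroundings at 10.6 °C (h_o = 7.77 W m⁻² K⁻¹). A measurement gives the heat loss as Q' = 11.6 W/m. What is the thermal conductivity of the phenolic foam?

k = 0.0196 W/m·K

ΣR = ΔT/Q' = |87.3 − 10.6|/11.6 = 6.612 m·K/W
Known resistances:
  R'_cast iron = ln(0.155/0.142)/(2πk) = 0.08760/(2π·50.0) = 2.788×10^-4 m·K/W
  R'_conv,out = 1/(2πr h) = 1/(2π·0.347·7.77) = 0.05903 m·K/W
R_phenolic foam = ΣR − ΣR_known = 6.612 − 0.05931 = 6.553 m·K/W
ln(r₂/r₁)/(2πk) = 6.553 ⇒ k = 0.8059/(2π·6.553) = 0.0196 W/m·K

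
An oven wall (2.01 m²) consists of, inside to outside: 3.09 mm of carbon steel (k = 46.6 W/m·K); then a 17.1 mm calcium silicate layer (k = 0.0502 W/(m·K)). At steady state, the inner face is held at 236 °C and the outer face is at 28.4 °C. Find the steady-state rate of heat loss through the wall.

Q = 1220 W

Series thermal resistances, inner to outer:
  R_carbon steel = L/(kA) = 0.00309/(46.6·2.01) = 3.299×10^-5 K/W
  R_calcium silicate = L/(kA) = 0.0171/(0.0502·2.01) = 0.1695 K/W
ΣR = 3.299×10^-5 + 0.1695 = 0.1695 K/W
Q = ΔT/ΣR = (236 °C − 28.4 °C)/0.1695 = 1220 W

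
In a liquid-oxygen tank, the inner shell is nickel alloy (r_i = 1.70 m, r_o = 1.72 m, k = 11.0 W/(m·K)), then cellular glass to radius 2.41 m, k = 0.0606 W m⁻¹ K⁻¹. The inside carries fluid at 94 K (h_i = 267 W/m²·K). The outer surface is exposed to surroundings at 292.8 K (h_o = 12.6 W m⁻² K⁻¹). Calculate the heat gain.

Series thermal resistances, inner to outer:
  R_conv,in = 1/(4πr²h) = 1/(4π·1.70²·267) = 1.031×10^-4 K/W
  R_nickel alloy = (1/1.70 − 1/1.72)/(4πk) = 0.006840/(4π·11.0) = 4.948×10^-5 K/W
  R_cellular glass = (1/1.72 − 1/2.41)/(4πk) = 0.1665/(4π·0.0606) = 0.2186 K/W
  R_conv,out = 1/(4πr²h) = 1/(4π·2.41²·12.6) = 0.001087 K/W
ΣR = 1.031×10^-4 + 4.948×10^-5 + 0.2186 + 0.001087 = 0.2198 K/W
Q = ΔT/ΣR = (94 K − 292.8 K)/0.2198 = -904 W
(Negative Q ⇒ heat flows inward; heat gain = 904 W.)

Q = 904 W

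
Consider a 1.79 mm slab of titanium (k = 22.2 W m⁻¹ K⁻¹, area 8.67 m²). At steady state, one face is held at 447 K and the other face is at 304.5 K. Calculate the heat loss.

Q = 1.53×10^7 W

Q = kA·ΔT/L = 22.2 × 8.67 × |447 K − 304.5 K| / 0.00179 = 1.53×10^7 W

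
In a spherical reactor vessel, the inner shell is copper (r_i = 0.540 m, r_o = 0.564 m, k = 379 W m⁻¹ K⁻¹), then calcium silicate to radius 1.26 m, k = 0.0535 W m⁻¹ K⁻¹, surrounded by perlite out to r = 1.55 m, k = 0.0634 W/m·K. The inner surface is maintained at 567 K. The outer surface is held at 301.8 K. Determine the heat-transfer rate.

Q = 161 W

Treat each layer as a resistance in series:
  R_copper = (1/0.540 − 1/0.564)/(4πk) = 0.07880/(4π·379) = 1.655×10^-5 K/W
  R_calcium silicate = (1/0.564 − 1/1.26)/(4πk) = 0.9794/(4π·0.0535) = 1.457 K/W
  R_perlite = (1/1.26 − 1/1.55)/(4πk) = 0.1485/(4π·0.0634) = 0.1864 K/W
ΣR = 1.655×10^-5 + 1.457 + 0.1864 = 1.643 K/W
Q = ΔT/ΣR = (567 K − 301.8 K)/1.643 = 161 W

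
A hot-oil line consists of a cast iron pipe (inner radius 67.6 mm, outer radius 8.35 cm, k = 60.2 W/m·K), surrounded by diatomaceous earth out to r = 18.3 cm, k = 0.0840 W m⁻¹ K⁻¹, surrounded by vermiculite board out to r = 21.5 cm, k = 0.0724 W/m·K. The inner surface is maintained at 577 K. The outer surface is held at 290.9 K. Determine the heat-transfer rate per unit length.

Q' = 155 W/m

Treat each layer as a resistance in series:
  R'_cast iron = ln(0.0835/0.0676)/(2πk) = 0.2112/(2π·60.2) = 5.585×10^-4 m·K/W
  R'_diatomaceous earth = ln(0.183/0.0835)/(2πk) = 0.7846/(2π·0.0840) = 1.487 m·K/W
  R'_vermiculite board = ln(0.215/0.183)/(2πk) = 0.1612/(2π·0.0724) = 0.3543 m·K/W
ΣR = 5.585×10^-4 + 1.487 + 0.3543 = 1.842 m·K/W
Q' = ΔT/ΣR = (577 K − 290.9 K)/1.842 = 155 W/m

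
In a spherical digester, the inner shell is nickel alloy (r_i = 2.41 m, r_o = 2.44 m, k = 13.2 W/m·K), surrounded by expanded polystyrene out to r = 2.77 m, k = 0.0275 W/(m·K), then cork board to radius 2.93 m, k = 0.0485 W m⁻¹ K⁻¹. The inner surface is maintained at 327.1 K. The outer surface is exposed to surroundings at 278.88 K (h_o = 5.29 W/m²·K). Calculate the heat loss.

Q = 275 W

Series thermal resistances, inner to outer:
  R_nickel alloy = (1/2.41 − 1/2.44)/(4πk) = 0.005102/(4π·13.2) = 3.076×10^-5 K/W
  R_expanded polystyrene = (1/2.44 − 1/2.77)/(4πk) = 0.04883/(4π·0.0275) = 0.1413 K/W
  R_cork board = (1/2.77 − 1/2.93)/(4πk) = 0.01971/(4π·0.0485) = 0.03235 K/W
  R_conv,out = 1/(4πr²h) = 1/(4π·2.93²·5.29) = 0.001752 K/W
ΣR = 3.076×10^-5 + 0.1413 + 0.03235 + 0.001752 = 0.1754 K/W
Q = ΔT/ΣR = (327.1 K − 278.88 K)/0.1754 = 275 W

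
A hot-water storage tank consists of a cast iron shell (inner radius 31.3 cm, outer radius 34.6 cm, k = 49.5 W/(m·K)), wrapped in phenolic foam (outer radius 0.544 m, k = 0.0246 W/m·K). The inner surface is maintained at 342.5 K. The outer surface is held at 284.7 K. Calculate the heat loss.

Q = 17.0 W

Resistance network (inner→outer):
  R_cast iron = (1/0.313 − 1/0.346)/(4πk) = 0.3047/(4π·49.5) = 4.899×10^-4 K/W
  R_phenolic foam = (1/0.346 − 1/0.544)/(4πk) = 1.052/(4π·0.0246) = 3.403 K/W
ΣR = 4.899×10^-4 + 3.403 = 3.403 K/W
Q = ΔT/ΣR = (342.5 K − 284.7 K)/3.403 = 17.0 W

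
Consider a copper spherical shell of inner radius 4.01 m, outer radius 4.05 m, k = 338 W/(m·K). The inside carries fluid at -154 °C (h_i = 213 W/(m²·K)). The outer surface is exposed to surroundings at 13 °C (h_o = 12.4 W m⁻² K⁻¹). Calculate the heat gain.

Treat each layer as a resistance in series:
  R_conv,in = 1/(4πr²h) = 1/(4π·4.01²·213) = 2.323×10^-5 K/W
  R_copper = (1/4.01 − 1/4.05)/(4πk) = 0.002463/(4π·338) = 5.799×10^-7 K/W
  R_conv,out = 1/(4πr²h) = 1/(4π·4.05²·12.4) = 3.913×10^-4 K/W
ΣR = 2.323×10^-5 + 5.799×10^-7 + 3.913×10^-4 = 4.151×10^-4 K/W
Q = ΔT/ΣR = (-154 °C − 13 °C)/4.151×10^-4 = -4.02×10^5 W
(Negative Q ⇒ heat flows inward; heat gain = 4.02×10^5 W.)

Q = 402 kW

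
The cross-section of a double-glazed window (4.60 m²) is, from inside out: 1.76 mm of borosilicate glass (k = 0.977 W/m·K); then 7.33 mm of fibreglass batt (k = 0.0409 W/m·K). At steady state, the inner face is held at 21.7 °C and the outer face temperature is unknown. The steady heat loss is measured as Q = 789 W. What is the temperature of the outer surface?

Series resistances:
  R_borosilicate glass = L/(kA) = 0.00176/(0.977·4.60) = 3.916×10^-4 K/W
  R_fibreglass batt = L/(kA) = 0.00733/(0.0409·4.60) = 0.03896 K/W
ΣR = 0.03935 K/W
ΔT = Q·ΣR = 789 × 0.03935 = 31.05 K
Heat flows outward, so T_out = T_in − ΔT = 21.7 − 31.05 = -9.35 °C

T_out = -9.35 °C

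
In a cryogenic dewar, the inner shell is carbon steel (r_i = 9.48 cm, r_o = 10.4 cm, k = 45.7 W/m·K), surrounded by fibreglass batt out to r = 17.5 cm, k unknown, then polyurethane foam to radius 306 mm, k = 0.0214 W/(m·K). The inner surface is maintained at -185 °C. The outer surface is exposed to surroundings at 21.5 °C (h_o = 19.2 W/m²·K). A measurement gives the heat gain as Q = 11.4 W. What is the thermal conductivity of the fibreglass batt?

ΣR = ΔT/Q = |-185 − 21.5|/11.4 = 18.11 K/W
Known resistances:
  R_carbon steel = (1/0.0948 − 1/0.104)/(4πk) = 0.9331/(4π·45.7) = 0.001625 K/W
  R_polyurethane foam = (1/0.175 − 1/0.306)/(4πk) = 2.446/(4π·0.0214) = 9.097 K/W
  R_conv,out = 1/(4πr²h) = 1/(4π·0.306²·19.2) = 0.04426 K/W
R_fibreglass batt = ΣR − ΣR_known = 18.11 − 9.143 = 8.967 K/W
(1/r₁−1/r₂)/(4πk) = 8.967 ⇒ k = 3.901/(4π·8.967) = 0.0346 W/m·K

k = 0.0346 W/m·K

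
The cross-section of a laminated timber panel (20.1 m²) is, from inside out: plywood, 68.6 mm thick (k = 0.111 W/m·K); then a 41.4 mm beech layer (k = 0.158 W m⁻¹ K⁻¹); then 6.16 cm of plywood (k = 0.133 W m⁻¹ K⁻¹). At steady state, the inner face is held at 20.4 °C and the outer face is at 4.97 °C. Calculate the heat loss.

Resistance network (inner→outer):
  R_plywood = L/(kA) = 0.0686/(0.111·20.1) = 0.03075 K/W
  R_beech = L/(kA) = 0.0414/(0.158·20.1) = 0.01304 K/W
  R_plywood = L/(kA) = 0.0616/(0.133·20.1) = 0.02304 K/W
ΣR = 0.03075 + 0.01304 + 0.02304 = 0.06683 K/W
Q = ΔT/ΣR = (20.4 °C − 4.97 °C)/0.06683 = 231 W

Q = 231 W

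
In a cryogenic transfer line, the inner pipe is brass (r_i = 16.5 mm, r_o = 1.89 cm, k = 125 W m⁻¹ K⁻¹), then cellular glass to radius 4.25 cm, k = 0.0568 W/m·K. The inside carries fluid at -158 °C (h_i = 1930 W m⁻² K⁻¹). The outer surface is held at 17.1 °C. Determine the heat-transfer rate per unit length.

Treat each layer as a resistance in series:
  R'_conv,in = 1/(2πr h) = 1/(2π·0.0165·1930) = 0.004998 m·K/W
  R'_brass = ln(0.0189/0.0165)/(2πk) = 0.1358/(2π·125) = 1.729×10^-4 m·K/W
  R'_cellular glass = ln(0.0425/0.0189)/(2πk) = 0.8103/(2π·0.0568) = 2.271 m·K/W
ΣR = 0.004998 + 1.729×10^-4 + 2.271 = 2.276 m·K/W
Q' = ΔT/ΣR = (-158 °C − 17.1 °C)/2.276 = -76.9 W/m
(Negative Q' ⇒ heat flows inward; heat gain = 76.9 W/m.)

Q' = 76.9 W/m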